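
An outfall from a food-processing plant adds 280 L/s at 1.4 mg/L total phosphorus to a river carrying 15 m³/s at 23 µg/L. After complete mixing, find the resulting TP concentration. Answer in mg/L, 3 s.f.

0.0482 mg/L

280 L/s = 0.28 m³/s.
23 µg/L = 0.023 mg/L.
Flow-weighted mixing gives C = (0.28·1.4 + 15·0.023) / (0.28 + 15) = 0.737/15.28 = 0.04823 mg/L.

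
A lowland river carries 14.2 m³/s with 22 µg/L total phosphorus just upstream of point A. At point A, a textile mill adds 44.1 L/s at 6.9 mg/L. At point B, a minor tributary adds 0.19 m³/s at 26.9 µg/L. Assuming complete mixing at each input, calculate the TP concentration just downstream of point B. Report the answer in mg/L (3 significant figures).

22 µg/L = 0.022 mg/L.
44.1 L/s = 0.0441 m³/s.
After input A: C = (14.2·0.022 + 0.0441·6.9) / 14.24 = 0.04329 mg/L.
26.9 µg/L = 0.0269 mg/L.
After input B: C = (14.24·0.04329 + 0.19·0.0269) / 14.43 = 0.04308 mg/L.

0.0431 mg/L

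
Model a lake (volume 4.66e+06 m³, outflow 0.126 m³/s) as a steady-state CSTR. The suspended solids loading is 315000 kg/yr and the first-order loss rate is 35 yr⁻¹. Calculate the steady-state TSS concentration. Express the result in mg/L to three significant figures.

1.89 mg/L

Outflow Q = 0.126 m³/s × 3.156e+07 s/yr = 3.976e+06 m³/yr.
Steady-state CSTR mass balance: W = Q·C + k·V·C, so C = W/(Q + kV).
Q + kV = 3.976e+06 + 35·4.66e+06 = 1.671e+08 m³/yr.
C = 315000/1.671e+08 = 0.001885 kg/m³ = 1.885 mg/L.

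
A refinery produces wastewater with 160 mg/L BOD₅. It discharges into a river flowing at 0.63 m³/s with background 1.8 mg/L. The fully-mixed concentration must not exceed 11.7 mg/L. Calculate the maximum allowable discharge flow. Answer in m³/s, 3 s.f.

Mass balance at complete mixing: C_std·(Q_w + Q_r) = Q_w·C_e + Q_r·C_b.
Rearranging, Q_w = Q_r·(C_std − C_b)/(C_e − C_std) = 0.63·(11.7 − 1.8) / (160 − 11.7) = 0.04206 m³/s.

0.0421 m³/s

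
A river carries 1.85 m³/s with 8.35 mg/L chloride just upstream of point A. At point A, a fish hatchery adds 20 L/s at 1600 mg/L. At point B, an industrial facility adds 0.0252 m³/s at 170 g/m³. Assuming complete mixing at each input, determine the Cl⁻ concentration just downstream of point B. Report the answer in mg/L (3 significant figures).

27.3 mg/L

20 L/s = 0.02 m³/s.
After input A: C = (1.85·8.35 + 0.02·1600) / 1.87 = 25.37 mg/L.
After input B: C = (1.87·25.37 + 0.0252·170) / 1.895 = 27.3 mg/L.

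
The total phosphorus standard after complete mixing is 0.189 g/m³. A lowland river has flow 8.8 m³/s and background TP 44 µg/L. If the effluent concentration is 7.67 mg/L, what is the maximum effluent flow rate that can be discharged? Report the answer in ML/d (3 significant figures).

44 µg/L = 0.044 mg/L.
Mass balance at complete mixing: C_std·(Q_w + Q_r) = Q_w·C_e + Q_r·C_b.
Rearranging, Q_w = Q_r·(C_std − C_b)/(C_e − C_std) = 8.8·(0.189 − 0.044) / (7.67 − 0.189) = 0.1706 m³/s.
= 14.74 ML/d.

14.7 ML/d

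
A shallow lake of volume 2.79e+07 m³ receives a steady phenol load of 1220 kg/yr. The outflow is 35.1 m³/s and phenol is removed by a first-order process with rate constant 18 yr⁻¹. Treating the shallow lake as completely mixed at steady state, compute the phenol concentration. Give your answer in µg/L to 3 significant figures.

0.758 µg/L

Outflow Q = 35.1 m³/s × 3.156e+07 s/yr = 1.108e+09 m³/yr.
Steady-state CSTR mass balance: W = Q·C + k·V·C, so C = W/(Q + kV).
Q + kV = 1.108e+09 + 18·2.79e+07 = 1.61e+09 m³/yr.
C = 1220/1.61e+09 = 7.578e-07 kg/m³ = 0.0007578 mg/L = 0.7578 µg/L.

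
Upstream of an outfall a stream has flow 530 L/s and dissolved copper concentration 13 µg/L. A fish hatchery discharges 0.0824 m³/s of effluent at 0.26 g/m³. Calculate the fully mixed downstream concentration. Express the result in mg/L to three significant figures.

0.0462 mg/L

530 L/s = 0.53 m³/s.
13 µg/L = 0.013 mg/L.
Conservation of mass across the mixing zone: C = (0.0824·0.26 + 0.53·0.013) / (0.0824 + 0.53) = 0.02831/0.6124 = 0.04623 mg/L.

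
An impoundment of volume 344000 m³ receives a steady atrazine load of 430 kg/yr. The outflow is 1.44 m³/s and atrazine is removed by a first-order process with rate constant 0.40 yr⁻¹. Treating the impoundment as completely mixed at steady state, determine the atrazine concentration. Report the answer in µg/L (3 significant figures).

Outflow Q = 1.44 m³/s × 3.156e+07 s/yr = 4.544e+07 m³/yr.
Steady-state CSTR mass balance: W = Q·C + k·V·C, so C = W/(Q + kV).
Q + kV = 4.544e+07 + 0.40·344000 = 4.558e+07 m³/yr.
C = 430/4.558e+07 = 9.434e-06 kg/m³ = 0.009434 mg/L = 9.434 µg/L.

9.43 µg/L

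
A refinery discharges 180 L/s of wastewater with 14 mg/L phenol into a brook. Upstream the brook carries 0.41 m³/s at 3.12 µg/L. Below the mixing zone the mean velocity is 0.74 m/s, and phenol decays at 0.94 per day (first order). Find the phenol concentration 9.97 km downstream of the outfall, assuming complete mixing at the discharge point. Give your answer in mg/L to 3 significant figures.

180 L/s = 0.18 m³/s.
3.12 µg/L = 0.00312 mg/L.
After complete mixing, C₀ = (0.18·14 + 0.41·0.00312) / 0.59 = 4.273 mg/L.
Travel time t = 9970 m / 0.74 m/s = 1.347e+04 s = 0.1559 d.
C = 4.273·exp(−0.94·0.1559) = 4.273·0.8637 = 3.691 mg/L.

3.69 mg/L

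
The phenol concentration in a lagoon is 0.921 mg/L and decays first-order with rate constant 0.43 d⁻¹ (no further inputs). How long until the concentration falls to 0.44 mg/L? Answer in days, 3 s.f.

t = ln(C₀/C)/k = ln(0.921/0.44)/0.43 = 0.7387/0.43 = 1.718 d.

1.72 d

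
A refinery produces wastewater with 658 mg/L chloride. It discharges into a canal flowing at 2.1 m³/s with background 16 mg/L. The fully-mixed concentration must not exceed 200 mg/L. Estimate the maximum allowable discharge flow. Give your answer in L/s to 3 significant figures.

844 L/s

Mass balance at complete mixing: C_std·(Q_w + Q_r) = Q_w·C_e + Q_r·C_b.
Rearranging, Q_w = Q_r·(C_std − C_b)/(C_e − C_std) = 2.1·(200 − 16) / (658 − 200) = 0.8437 m³/s.
= 843.7 L/s.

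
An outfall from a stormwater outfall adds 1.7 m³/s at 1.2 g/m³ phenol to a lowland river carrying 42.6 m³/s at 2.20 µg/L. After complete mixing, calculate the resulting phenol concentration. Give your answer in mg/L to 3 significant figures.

0.0482 mg/L

2.20 µg/L = 0.0022 mg/L.
Flow-weighted mixing gives C = (1.7·1.2 + 42.6·0.0022) / (1.7 + 42.6) = 2.134/44.3 = 0.04817 mg/L.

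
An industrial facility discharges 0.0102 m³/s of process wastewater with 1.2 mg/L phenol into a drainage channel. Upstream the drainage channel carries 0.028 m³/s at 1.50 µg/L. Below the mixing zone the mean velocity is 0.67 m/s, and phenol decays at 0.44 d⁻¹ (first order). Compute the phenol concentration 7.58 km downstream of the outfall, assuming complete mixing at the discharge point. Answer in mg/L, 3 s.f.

0.304 mg/L

1.50 µg/L = 0.0015 mg/L.
After complete mixing, C₀ = (0.0102·1.2 + 0.028·0.0015) / 0.0382 = 0.3215 mg/L.
Travel time t = 7580 m / 0.67 m/s = 1.131e+04 s = 0.1309 d.
C = 0.3215·exp(−0.44·0.1309) = 0.3215·0.944 = 0.3035 mg/L.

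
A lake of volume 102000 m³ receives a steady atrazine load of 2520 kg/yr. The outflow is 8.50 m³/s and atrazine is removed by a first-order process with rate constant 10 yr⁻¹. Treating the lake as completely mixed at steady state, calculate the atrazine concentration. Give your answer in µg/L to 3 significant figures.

9.36 µg/L

Outflow Q = 8.50 m³/s × 3.156e+07 s/yr = 2.682e+08 m³/yr.
Steady-state CSTR mass balance: W = Q·C + k·V·C, so C = W/(Q + kV).
Q + kV = 2.682e+08 + 10·102000 = 2.693e+08 m³/yr.
C = 2520/2.693e+08 = 9.359e-06 kg/m³ = 0.009359 mg/L = 9.359 µg/L.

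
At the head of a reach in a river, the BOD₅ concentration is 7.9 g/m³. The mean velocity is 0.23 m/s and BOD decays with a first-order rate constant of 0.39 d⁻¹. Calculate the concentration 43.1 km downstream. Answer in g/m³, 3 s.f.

3.39 g/m³

Travel time t = 43.1 km / 0.23 m/s = 4.31e+04/0.23 = 1.874e+05 s = 2.169 d.
First-order decay: C = 7.9·exp(−0.39·2.169) = 7.9·0.4292 = 3.391 g/m³.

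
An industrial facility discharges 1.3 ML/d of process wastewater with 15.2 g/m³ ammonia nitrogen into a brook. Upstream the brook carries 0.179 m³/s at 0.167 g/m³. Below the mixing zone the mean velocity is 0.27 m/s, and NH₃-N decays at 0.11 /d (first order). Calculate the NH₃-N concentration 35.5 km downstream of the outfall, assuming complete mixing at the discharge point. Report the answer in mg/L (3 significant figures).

1.3 ML/d = 0.01505 m³/s.
After complete mixing, C₀ = (0.01505·15.2 + 0.179·0.167) / 0.194 = 1.333 mg/L.
Travel time t = 3.55e+04 m / 0.27 m/s = 1.315e+05 s = 1.522 d.
C = 1.333·exp(−0.11·1.522) = 1.333·0.8459 = 1.127 mg/L.

1.13 mg/L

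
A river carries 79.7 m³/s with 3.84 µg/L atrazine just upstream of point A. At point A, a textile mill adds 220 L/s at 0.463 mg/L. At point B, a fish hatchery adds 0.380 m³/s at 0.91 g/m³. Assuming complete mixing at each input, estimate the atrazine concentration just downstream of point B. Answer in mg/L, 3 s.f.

3.84 µg/L = 0.00384 mg/L.
220 L/s = 0.22 m³/s.
After input A: C = (79.7·0.00384 + 0.22·0.463) / 79.92 = 0.005104 mg/L.
After input B: C = (79.92·0.005104 + 0.38·0.91) / 80.3 = 0.009386 mg/L.

0.00939 mg/L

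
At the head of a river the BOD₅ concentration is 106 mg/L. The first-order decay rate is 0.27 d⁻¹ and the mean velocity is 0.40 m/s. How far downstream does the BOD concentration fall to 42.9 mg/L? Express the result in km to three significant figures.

116 km

From C = C₀·e^(−kt), t = ln(C₀/C)/k = ln(106/42.9)/0.27 = 0.9046/0.27 = 3.35 d.
Distance = v·t = 0.40 m/s × 2.895e+05 s = 1.158e+05 m = 115.8 km.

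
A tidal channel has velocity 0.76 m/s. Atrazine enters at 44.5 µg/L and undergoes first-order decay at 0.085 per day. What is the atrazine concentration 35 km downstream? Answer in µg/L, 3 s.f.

42.5 µg/L

Travel time t = 35 km / 0.76 m/s = 3.5e+04/0.76 = 4.605e+04 s = 0.533 d.
First-order decay: C = 44.5·exp(−0.085·0.533) = 44.5·0.9557 = 42.53 µg/L.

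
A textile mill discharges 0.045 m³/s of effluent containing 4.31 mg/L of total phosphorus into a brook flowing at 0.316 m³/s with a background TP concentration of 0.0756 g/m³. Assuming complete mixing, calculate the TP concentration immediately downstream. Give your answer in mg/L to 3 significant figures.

0.603 mg/L

Flow-weighted mixing gives C = (0.045·4.31 + 0.316·0.0756) / (0.045 + 0.316) = 0.2178/0.361 = 0.6034 mg/L.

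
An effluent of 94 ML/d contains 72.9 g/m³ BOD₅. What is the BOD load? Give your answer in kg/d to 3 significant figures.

94 ML/d = 1.088 m³/s.
Mass flux = Q·C = 1.088 m³/s × 72.9 g/m³ = 79.31 g/s.
= 79.31 g/s × 86.4 = 6853 kg/d.

6850 kg/d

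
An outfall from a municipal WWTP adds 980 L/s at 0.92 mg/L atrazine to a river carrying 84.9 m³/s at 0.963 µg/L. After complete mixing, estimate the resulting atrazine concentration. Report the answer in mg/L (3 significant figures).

0.0115 mg/L

980 L/s = 0.98 m³/s.
0.963 µg/L = 0.000963 mg/L.
Flow-weighted mixing gives C = (0.98·0.92 + 84.9·0.000963) / (0.98 + 84.9) = 0.9834/85.88 = 0.01145 mg/L.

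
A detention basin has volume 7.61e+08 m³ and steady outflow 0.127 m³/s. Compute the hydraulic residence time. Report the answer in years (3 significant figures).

Q = 0.127 m³/s × 3.156e+07 s/yr = 4.008e+06 m³/yr.
Hydraulic residence time τ = V/Q = 7.61e+08/4.008e+06 = 189.9 yr.

190 yr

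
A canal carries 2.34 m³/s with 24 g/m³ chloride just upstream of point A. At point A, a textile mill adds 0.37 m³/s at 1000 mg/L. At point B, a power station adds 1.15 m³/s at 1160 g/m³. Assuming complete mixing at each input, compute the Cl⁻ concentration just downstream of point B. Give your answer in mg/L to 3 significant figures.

After input A: C = (2.34·24 + 0.37·1000) / 2.71 = 157.3 mg/L.
After input B: C = (2.71·157.3 + 1.15·1160) / 3.86 = 456 mg/L.

456 mg/L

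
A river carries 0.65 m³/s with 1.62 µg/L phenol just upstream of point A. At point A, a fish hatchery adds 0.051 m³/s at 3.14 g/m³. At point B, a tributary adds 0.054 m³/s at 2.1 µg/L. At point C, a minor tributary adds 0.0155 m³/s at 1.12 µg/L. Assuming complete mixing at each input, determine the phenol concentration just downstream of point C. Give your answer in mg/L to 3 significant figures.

1.62 µg/L = 0.00162 mg/L.
After input A: C = (0.65·0.00162 + 0.051·3.14) / 0.701 = 0.2299 mg/L.
2.1 µg/L = 0.0021 mg/L.
After input B: C = (0.701·0.2299 + 0.054·0.0021) / 0.755 = 0.2137 mg/L.
1.12 µg/L = 0.00112 mg/L.
After input C: C = (0.755·0.2137 + 0.0155·0.00112) / 0.7705 = 0.2094 mg/L.

0.209 mg/L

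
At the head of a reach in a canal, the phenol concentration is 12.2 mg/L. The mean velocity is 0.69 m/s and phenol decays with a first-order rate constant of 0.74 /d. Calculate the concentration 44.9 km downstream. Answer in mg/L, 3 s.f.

6.99 mg/L

Travel time t = 44.9 km / 0.69 m/s = 4.49e+04/0.69 = 6.507e+04 s = 0.7532 d.
First-order decay: C = 12.2·exp(−0.74·0.7532) = 12.2·0.5727 = 6.987 mg/L.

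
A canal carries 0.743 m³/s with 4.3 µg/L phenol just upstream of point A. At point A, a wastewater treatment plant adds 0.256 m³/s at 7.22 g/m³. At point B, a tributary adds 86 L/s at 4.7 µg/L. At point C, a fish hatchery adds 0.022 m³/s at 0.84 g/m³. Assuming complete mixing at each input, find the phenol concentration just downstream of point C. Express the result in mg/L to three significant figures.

1.69 mg/L

4.3 µg/L = 0.0043 mg/L.
After input A: C = (0.743·0.0043 + 0.256·7.22) / 0.999 = 1.853 mg/L.
86 L/s = 0.086 m³/s.
4.7 µg/L = 0.0047 mg/L.
After input B: C = (0.999·1.853 + 0.086·0.0047) / 1.085 = 1.707 mg/L.
After input C: C = (1.085·1.707 + 0.022·0.84) / 1.107 = 1.69 mg/L.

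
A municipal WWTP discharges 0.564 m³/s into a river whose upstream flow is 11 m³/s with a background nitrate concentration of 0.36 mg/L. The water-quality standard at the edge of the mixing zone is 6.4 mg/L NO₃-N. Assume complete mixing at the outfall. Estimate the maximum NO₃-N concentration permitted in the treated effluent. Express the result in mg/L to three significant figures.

124 mg/L

Mass balance: 6.4·11.56 = 0.564·Cₑ + 11·0.36.
Cₑ = (74.01 − 3.96) / 0.564 = 124.2 mg/L.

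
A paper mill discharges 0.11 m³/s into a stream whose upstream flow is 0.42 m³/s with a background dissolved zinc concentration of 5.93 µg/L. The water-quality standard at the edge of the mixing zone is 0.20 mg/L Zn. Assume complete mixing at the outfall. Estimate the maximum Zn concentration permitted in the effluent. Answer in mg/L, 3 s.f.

0.941 mg/L

5.93 µg/L = 0.00593 mg/L.
Mass balance: 0.2·0.53 = 0.11·Cₑ + 0.42·0.00593.
Cₑ = (0.106 − 0.002491) / 0.11 = 0.941 mg/L.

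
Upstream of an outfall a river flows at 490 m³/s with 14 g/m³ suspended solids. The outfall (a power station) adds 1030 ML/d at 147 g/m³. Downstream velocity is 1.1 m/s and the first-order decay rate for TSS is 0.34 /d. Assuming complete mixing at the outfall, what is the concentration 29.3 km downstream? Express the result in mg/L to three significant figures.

15.5 mg/L

1030 ML/d = 11.92 m³/s.
After complete mixing, C₀ = (11.92·147 + 490·14) / 501.9 = 17.16 mg/L.
Travel time t = 2.93e+04 m / 1.1 m/s = 2.664e+04 s = 0.3083 d.
C = 17.16·exp(−0.34·0.3083) = 17.16·0.9005 = 15.45 mg/L.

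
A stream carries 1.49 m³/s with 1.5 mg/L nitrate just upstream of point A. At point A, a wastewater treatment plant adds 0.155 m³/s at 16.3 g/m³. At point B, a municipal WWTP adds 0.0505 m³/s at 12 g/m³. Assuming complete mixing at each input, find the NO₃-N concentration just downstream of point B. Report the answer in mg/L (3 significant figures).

After input A: C = (1.49·1.5 + 0.155·16.3) / 1.645 = 2.895 mg/L.
After input B: C = (1.645·2.895 + 0.0505·12) / 1.696 = 3.166 mg/L.

3.17 mg/L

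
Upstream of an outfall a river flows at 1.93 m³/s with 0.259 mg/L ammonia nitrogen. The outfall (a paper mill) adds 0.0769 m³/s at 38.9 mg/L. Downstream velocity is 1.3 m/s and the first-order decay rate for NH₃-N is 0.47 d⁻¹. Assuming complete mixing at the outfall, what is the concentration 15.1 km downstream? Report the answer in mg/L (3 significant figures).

After complete mixing, C₀ = (0.0769·38.9 + 1.93·0.259) / 2.007 = 1.74 mg/L.
Travel time t = 1.51e+04 m / 1.3 m/s = 1.162e+04 s = 0.1344 d.
C = 1.74·exp(−0.47·0.1344) = 1.74·0.9388 = 1.633 mg/L.

1.63 mg/L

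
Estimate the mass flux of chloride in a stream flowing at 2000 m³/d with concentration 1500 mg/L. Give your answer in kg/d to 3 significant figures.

2000 m³/d = 0.02315 m³/s.
Mass flux = Q·C = 0.02315 m³/s × 1500 g/m³ = 34.72 g/s.
= 34.72 g/s × 86.4 = 3000 kg/d.

3000 kg/d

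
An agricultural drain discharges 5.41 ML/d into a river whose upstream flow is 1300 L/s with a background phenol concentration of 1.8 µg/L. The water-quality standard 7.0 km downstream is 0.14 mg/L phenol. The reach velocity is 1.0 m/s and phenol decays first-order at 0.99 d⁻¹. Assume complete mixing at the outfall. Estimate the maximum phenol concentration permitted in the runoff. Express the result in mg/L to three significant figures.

5.41 ML/d = 0.06262 m³/s.
1300 L/s = 1.3 m³/s.
1.8 µg/L = 0.0018 mg/L.
Travel time to the compliance point: t = 7000/1.0 = 7000 s = 0.08102 d; decay factor exp(−0.99·0.08102) = 0.9229.
So the concentration just after mixing may be at most 0.14/0.9229 = 0.1517 mg/L.
Mass balance: 0.1517·1.363 = 0.06262·Cₑ + 1.3·0.0018.
Cₑ = (0.2067 − 0.00234) / 0.06262 = 3.264 mg/L.

3.26 mg/L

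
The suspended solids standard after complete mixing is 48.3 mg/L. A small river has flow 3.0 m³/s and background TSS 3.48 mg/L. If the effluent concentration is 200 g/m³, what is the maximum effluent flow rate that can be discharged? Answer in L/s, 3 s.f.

Mass balance at complete mixing: C_std·(Q_w + Q_r) = Q_w·C_e + Q_r·C_b.
Rearranging, Q_w = Q_r·(C_std − C_b)/(C_e − C_std) = 3.0·(48.3 − 3.48) / (200 − 48.3) = 0.8864 m³/s.
= 886.4 L/s.

886 L/s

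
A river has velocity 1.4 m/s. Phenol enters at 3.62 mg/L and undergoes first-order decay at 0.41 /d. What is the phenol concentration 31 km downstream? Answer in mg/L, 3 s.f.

Travel time t = 31 km / 1.4 m/s = 3.1e+04/1.4 = 2.214e+04 s = 0.2563 d.
First-order decay: C = 3.62·exp(−0.41·0.2563) = 3.62·0.9003 = 3.259 mg/L.

3.26 mg/L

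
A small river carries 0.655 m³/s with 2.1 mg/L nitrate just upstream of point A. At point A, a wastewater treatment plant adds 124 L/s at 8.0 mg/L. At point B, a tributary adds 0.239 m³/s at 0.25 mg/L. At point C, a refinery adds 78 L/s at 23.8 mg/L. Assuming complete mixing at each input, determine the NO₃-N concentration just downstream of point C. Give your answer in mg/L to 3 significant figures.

3.91 mg/L

124 L/s = 0.124 m³/s.
After input A: C = (0.655·2.1 + 0.124·8) / 0.779 = 3.039 mg/L.
After input B: C = (0.779·3.039 + 0.239·0.25) / 1.018 = 2.384 mg/L.
78 L/s = 0.078 m³/s.
After input C: C = (1.018·2.384 + 0.078·23.8) / 1.096 = 3.908 mg/L.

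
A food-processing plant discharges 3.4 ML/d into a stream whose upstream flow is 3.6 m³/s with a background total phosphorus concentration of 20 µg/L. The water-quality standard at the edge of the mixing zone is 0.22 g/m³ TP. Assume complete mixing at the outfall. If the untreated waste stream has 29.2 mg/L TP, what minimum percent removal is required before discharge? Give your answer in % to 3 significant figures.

36.6 %

3.4 ML/d = 0.03935 m³/s.
20 µg/L = 0.02 mg/L.
Mass balance: 0.22·3.639 = 0.03935·Cₑ + 3.6·0.02.
Cₑ = (0.8007 − 0.072) / 0.03935 = 18.52 mg/L.
Required removal = 1 − 18.52/29.2 = 36.59 %.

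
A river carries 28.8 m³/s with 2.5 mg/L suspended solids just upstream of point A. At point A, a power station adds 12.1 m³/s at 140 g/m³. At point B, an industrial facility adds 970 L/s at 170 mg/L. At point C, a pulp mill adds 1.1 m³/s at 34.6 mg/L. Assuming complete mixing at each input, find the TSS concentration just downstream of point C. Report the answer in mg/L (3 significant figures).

After input A: C = (28.8·2.5 + 12.1·140) / 40.9 = 43.18 mg/L.
970 L/s = 0.97 m³/s.
After input B: C = (40.9·43.18 + 0.97·170) / 41.87 = 46.12 mg/L.
After input C: C = (41.87·46.12 + 1.1·34.6) / 42.97 = 45.82 mg/L.

45.8 mg/L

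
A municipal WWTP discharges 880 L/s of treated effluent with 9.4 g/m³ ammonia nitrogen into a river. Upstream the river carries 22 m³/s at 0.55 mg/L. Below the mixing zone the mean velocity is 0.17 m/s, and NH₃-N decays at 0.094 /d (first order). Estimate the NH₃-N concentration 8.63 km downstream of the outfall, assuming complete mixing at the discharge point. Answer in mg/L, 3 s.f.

880 L/s = 0.88 m³/s.
After complete mixing, C₀ = (0.88·9.4 + 22·0.55) / 22.88 = 0.8904 mg/L.
Travel time t = 8630 m / 0.17 m/s = 5.076e+04 s = 0.5876 d.
C = 0.8904·exp(−0.094·0.5876) = 0.8904·0.9463 = 0.8425 mg/L.

0.843 mg/L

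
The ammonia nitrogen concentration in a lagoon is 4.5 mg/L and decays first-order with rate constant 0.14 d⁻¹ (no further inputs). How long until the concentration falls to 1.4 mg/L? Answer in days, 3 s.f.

t = ln(C₀/C)/k = ln(4.5/1.4)/0.14 = 1.168/0.14 = 8.34 d.

8.34 d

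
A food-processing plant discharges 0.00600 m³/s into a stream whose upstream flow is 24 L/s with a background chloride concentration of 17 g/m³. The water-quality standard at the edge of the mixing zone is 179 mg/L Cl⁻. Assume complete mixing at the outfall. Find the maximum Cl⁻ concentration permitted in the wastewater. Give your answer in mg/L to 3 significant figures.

827 mg/L

24 L/s = 0.024 m³/s.
Mass balance: 179·0.03 = 0.006·Cₑ + 0.024·17.
Cₑ = (5.37 − 0.408) / 0.006 = 827 mg/L.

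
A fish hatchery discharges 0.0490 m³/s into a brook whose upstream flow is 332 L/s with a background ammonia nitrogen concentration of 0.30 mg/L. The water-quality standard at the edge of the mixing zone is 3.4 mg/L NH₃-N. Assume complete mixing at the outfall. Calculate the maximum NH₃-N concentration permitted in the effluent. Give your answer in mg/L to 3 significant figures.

332 L/s = 0.332 m³/s.
Mass balance: 3.4·0.381 = 0.049·Cₑ + 0.332·0.3.
Cₑ = (1.295 − 0.0996) / 0.049 = 24.4 mg/L.

24.4 mg/L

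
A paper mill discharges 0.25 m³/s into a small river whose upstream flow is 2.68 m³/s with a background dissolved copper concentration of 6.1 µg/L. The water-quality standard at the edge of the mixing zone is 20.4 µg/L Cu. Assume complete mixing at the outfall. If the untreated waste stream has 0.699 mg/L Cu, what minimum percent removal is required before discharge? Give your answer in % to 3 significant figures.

75.2 %

6.1 µg/L = 0.0061 mg/L.
20.4 µg/L = 0.0204 mg/L.
Mass balance: 0.0204·2.93 = 0.25·Cₑ + 2.68·0.0061.
Cₑ = (0.05977 − 0.01635) / 0.25 = 0.1737 mg/L.
Required removal = 1 − 0.1737/0.699 = 75.15 %.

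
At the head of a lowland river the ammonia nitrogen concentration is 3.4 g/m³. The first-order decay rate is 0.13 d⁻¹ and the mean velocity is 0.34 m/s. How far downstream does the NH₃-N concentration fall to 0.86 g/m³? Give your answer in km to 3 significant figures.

311 km

From C = C₀·e^(−kt), t = ln(C₀/C)/k = ln(3.4/0.86)/0.13 = 1.375/0.13 = 10.57 d.
Distance = v·t = 0.34 m/s × 9.136e+05 s = 3.106e+05 m = 310.6 km.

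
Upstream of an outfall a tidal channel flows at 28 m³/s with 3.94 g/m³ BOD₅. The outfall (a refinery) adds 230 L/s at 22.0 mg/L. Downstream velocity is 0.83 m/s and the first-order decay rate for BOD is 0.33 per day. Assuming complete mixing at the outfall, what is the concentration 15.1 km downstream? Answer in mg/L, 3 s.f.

230 L/s = 0.23 m³/s.
After complete mixing, C₀ = (0.23·22 + 28·3.94) / 28.23 = 4.087 mg/L.
Travel time t = 1.51e+04 m / 0.83 m/s = 1.819e+04 s = 0.2106 d.
C = 4.087·exp(−0.33·0.2106) = 4.087·0.9329 = 3.813 mg/L.

3.81 mg/L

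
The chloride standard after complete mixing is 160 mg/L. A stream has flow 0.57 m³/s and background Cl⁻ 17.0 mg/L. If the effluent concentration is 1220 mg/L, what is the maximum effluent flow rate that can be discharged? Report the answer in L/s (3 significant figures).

Mass balance at complete mixing: C_std·(Q_w + Q_r) = Q_w·C_e + Q_r·C_b.
Rearranging, Q_w = Q_r·(C_std − C_b)/(C_e − C_std) = 0.57·(160 − 17) / (1220 − 160) = 0.0769 m³/s.
= 76.9 L/s.

76.9 L/s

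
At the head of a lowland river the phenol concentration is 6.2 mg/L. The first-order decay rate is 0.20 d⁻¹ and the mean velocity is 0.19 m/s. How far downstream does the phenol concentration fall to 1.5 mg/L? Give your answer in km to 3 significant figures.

From C = C₀·e^(−kt), t = ln(C₀/C)/k = ln(6.2/1.5)/0.20 = 1.419/0.20 = 7.095 d.
Distance = v·t = 0.19 m/s × 6.13e+05 s = 1.165e+05 m = 116.5 km.

116 km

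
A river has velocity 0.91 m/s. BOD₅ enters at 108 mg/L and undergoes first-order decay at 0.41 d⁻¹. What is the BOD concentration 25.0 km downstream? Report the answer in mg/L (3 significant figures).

94.8 mg/L

Travel time t = 25.0 km / 0.91 m/s = 2.5e+04/0.91 = 2.747e+04 s = 0.318 d.
First-order decay: C = 108·exp(−0.41·0.318) = 108·0.8778 = 94.8 mg/L.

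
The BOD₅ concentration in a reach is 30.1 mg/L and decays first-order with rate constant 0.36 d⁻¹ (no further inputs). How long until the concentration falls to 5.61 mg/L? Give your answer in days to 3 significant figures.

4.67 d

t = ln(C₀/C)/k = ln(30.1/5.61)/0.36 = 1.68/0.36 = 4.667 d.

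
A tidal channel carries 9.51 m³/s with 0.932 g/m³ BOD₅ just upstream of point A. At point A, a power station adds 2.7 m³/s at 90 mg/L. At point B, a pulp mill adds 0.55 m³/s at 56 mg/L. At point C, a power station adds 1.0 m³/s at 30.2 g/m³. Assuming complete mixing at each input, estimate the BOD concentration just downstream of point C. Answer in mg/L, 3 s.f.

After input A: C = (9.51·0.932 + 2.7·90) / 12.21 = 20.63 mg/L.
After input B: C = (12.21·20.63 + 0.55·56) / 12.76 = 22.15 mg/L.
After input C: C = (12.76·22.15 + 1·30.2) / 13.76 = 22.74 mg/L.

22.7 mg/L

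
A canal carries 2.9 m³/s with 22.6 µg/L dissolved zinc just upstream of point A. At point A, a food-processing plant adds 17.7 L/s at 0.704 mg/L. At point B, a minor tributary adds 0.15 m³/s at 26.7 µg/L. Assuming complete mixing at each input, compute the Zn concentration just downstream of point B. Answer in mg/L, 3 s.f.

22.6 µg/L = 0.0226 mg/L.
17.7 L/s = 0.0177 m³/s.
After input A: C = (2.9·0.0226 + 0.0177·0.704) / 2.918 = 0.02673 mg/L.
26.7 µg/L = 0.0267 mg/L.
After input B: C = (2.918·0.02673 + 0.15·0.0267) / 3.068 = 0.02673 mg/L.

0.0267 mg/L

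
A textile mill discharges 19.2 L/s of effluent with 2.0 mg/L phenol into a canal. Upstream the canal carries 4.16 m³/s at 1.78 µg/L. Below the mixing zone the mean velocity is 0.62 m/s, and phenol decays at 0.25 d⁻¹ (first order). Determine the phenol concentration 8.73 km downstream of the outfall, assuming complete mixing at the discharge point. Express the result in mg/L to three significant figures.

0.0105 mg/L

19.2 L/s = 0.0192 m³/s.
1.78 µg/L = 0.00178 mg/L.
After complete mixing, C₀ = (0.0192·2 + 4.16·0.00178) / 4.179 = 0.01096 mg/L.
Travel time t = 8730 m / 0.62 m/s = 1.408e+04 s = 0.163 d.
C = 0.01096·exp(−0.25·0.163) = 0.01096·0.9601 = 0.01052 mg/L.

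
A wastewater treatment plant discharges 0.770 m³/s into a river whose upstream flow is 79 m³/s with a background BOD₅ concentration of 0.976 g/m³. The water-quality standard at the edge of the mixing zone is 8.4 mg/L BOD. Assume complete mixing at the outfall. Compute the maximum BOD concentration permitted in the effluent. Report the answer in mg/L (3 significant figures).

Mass balance: 8.4·79.77 = 0.77·Cₑ + 79·0.976.
Cₑ = (670.1 − 77.1) / 0.77 = 770.1 mg/L.

770 mg/L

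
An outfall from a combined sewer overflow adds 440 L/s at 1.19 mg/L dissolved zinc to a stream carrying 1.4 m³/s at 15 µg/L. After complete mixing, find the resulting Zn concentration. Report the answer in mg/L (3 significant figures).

440 L/s = 0.44 m³/s.
15 µg/L = 0.015 mg/L.
Conservation of mass across the mixing zone: C = (0.44·1.19 + 1.4·0.015) / (0.44 + 1.4) = 0.5446/1.84 = 0.296 mg/L.

0.296 mg/L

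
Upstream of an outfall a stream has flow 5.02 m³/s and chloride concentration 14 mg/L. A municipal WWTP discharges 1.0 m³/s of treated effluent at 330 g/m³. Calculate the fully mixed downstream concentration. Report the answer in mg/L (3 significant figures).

66.5 mg/L

Flow-weighted mixing gives C = (1·330 + 5.02·14) / (1 + 5.02) = 400.3/6.02 = 66.49 mg/L.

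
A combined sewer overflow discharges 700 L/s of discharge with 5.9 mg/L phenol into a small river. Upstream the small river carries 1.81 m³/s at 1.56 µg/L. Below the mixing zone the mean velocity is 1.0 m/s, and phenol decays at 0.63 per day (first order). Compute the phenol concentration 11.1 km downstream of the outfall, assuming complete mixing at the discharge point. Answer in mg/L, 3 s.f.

700 L/s = 0.7 m³/s.
1.56 µg/L = 0.00156 mg/L.
After complete mixing, C₀ = (0.7·5.9 + 1.81·0.00156) / 2.51 = 1.647 mg/L.
Travel time t = 1.11e+04 m / 1.0 m/s = 1.11e+04 s = 0.1285 d.
C = 1.647·exp(−0.63·0.1285) = 1.647·0.9223 = 1.519 mg/L.

1.52 mg/L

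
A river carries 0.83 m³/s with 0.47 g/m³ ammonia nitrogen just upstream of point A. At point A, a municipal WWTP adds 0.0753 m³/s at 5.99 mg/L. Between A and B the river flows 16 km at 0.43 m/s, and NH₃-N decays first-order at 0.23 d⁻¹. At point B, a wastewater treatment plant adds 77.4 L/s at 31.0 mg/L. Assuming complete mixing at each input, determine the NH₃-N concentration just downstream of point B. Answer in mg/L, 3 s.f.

3.22 mg/L

After input A: C = (0.83·0.47 + 0.0753·5.99) / 0.9053 = 0.9291 mg/L.
Over the 16 km reach to input B (t = 3.721e+04 s = 0.4307 d), decay gives C = 0.9291·exp(−0.23·0.4307) = 0.8415 mg/L.
77.4 L/s = 0.0774 m³/s.
After input B: C = (0.9053·0.8415 + 0.0774·31) / 0.9827 = 3.217 mg/L.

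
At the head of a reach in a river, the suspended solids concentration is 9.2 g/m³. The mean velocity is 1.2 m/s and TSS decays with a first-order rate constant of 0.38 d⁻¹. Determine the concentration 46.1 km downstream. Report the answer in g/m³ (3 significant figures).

Travel time t = 46.1 km / 1.2 m/s = 4.61e+04/1.2 = 3.842e+04 s = 0.4446 d.
First-order decay: C = 9.2·exp(−0.38·0.4446) = 9.2·0.8445 = 7.77 g/m³.

7.77 g/m³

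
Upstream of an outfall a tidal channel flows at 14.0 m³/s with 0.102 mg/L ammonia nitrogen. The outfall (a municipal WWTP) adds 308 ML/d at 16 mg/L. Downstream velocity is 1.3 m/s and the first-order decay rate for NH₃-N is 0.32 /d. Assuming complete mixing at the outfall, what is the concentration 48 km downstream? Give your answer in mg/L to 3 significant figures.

308 ML/d = 3.565 m³/s.
After complete mixing, C₀ = (3.565·16 + 14·0.102) / 17.56 = 3.329 mg/L.
Travel time t = 4.8e+04 m / 1.3 m/s = 3.692e+04 s = 0.4274 d.
C = 3.329·exp(−0.32·0.4274) = 3.329·0.8722 = 2.903 mg/L.

2.90 mg/L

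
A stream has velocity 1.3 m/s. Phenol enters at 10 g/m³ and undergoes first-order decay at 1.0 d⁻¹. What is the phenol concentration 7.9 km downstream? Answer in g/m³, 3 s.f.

9.32 g/m³

Travel time t = 7.9 km / 1.3 m/s = 7900/1.3 = 6077 s = 0.07033 d.
First-order decay: C = 10·exp(−1.0·0.07033) = 10·0.9321 = 9.321 g/m³.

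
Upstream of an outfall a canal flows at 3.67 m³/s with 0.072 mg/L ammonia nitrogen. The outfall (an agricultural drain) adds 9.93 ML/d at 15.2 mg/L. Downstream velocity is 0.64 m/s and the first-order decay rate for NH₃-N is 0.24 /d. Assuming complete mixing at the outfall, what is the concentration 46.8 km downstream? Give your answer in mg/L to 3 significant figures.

0.434 mg/L

9.93 ML/d = 0.1149 m³/s.
After complete mixing, C₀ = (0.1149·15.2 + 3.67·0.072) / 3.785 = 0.5314 mg/L.
Travel time t = 4.68e+04 m / 0.64 m/s = 7.312e+04 s = 0.8464 d.
C = 0.5314·exp(−0.24·0.8464) = 0.5314·0.8162 = 0.4337 mg/L.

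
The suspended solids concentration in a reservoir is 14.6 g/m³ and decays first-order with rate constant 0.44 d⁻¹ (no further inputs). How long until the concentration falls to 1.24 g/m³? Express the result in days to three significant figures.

t = ln(C₀/C)/k = ln(14.6/1.24)/0.44 = 2.466/0.44 = 5.604 d.

5.60 d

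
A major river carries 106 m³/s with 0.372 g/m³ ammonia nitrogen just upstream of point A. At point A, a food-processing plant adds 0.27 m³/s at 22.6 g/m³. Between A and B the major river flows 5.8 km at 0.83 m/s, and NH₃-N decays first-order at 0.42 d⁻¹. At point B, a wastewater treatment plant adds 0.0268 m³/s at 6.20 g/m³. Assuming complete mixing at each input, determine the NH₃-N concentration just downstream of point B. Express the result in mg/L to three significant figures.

After input A: C = (106·0.372 + 0.27·22.6) / 106.3 = 0.4285 mg/L.
Over the 5.8 km reach to input B (t = 6988 s = 0.08088 d), decay gives C = 0.4285·exp(−0.42·0.08088) = 0.4142 mg/L.
After input B: C = (106.3·0.4142 + 0.0268·6.2) / 106.3 = 0.4156 mg/L.

0.416 mg/L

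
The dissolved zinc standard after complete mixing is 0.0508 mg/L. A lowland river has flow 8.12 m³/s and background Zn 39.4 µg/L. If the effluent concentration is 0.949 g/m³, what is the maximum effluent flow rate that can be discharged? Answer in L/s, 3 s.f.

103 L/s

39.4 µg/L = 0.0394 mg/L.
Mass balance at complete mixing: C_std·(Q_w + Q_r) = Q_w·C_e + Q_r·C_b.
Rearranging, Q_w = Q_r·(C_std − C_b)/(C_e − C_std) = 8.12·(0.0508 − 0.0394) / (0.949 − 0.0508) = 0.1031 m³/s.
= 103.1 L/s.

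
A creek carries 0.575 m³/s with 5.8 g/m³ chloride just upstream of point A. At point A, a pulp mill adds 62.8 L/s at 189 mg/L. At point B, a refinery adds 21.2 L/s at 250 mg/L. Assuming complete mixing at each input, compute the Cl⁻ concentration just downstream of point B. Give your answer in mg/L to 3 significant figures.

31.1 mg/L

62.8 L/s = 0.0628 m³/s.
After input A: C = (0.575·5.8 + 0.0628·189) / 0.6378 = 23.84 mg/L.
21.2 L/s = 0.0212 m³/s.
After input B: C = (0.6378·23.84 + 0.0212·250) / 0.659 = 31.11 mg/L.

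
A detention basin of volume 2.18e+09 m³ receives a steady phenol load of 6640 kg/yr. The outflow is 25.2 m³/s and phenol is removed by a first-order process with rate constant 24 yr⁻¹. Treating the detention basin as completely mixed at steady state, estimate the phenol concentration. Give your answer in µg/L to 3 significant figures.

Outflow Q = 25.2 m³/s × 3.156e+07 s/yr = 7.953e+08 m³/yr.
Steady-state CSTR mass balance: W = Q·C + k·V·C, so C = W/(Q + kV).
Q + kV = 7.953e+08 + 24·2.18e+09 = 5.312e+10 m³/yr.
C = 6640/5.312e+10 = 1.25e-07 kg/m³ = 0.000125 mg/L = 0.125 µg/L.

0.125 µg/L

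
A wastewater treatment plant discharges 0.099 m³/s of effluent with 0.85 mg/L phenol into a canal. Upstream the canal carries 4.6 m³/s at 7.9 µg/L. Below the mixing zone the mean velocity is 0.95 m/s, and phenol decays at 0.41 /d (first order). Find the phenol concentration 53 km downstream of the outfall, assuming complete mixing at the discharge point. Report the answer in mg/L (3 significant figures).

0.0197 mg/L

7.9 µg/L = 0.0079 mg/L.
After complete mixing, C₀ = (0.099·0.85 + 4.6·0.0079) / 4.699 = 0.02564 mg/L.
Travel time t = 5.3e+04 m / 0.95 m/s = 5.579e+04 s = 0.6457 d.
C = 0.02564·exp(−0.41·0.6457) = 0.02564·0.7674 = 0.01968 mg/L.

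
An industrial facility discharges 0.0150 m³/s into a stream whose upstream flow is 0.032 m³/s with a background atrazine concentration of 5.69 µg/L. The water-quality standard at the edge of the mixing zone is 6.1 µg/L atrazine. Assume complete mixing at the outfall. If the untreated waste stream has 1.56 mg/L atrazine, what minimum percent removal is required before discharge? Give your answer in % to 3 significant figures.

5.69 µg/L = 0.00569 mg/L.
6.1 µg/L = 0.0061 mg/L.
Mass balance: 0.0061·0.047 = 0.015·Cₑ + 0.032·0.00569.
Cₑ = (0.0002867 − 0.0001821) / 0.015 = 0.006975 mg/L.
Required removal = 1 − 0.006975/1.56 = 99.55 %.

99.6 %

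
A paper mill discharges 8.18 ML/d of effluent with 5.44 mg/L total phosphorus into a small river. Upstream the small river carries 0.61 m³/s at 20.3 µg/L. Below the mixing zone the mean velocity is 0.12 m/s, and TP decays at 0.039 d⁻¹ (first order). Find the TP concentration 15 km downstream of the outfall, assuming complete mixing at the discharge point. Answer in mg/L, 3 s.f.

8.18 ML/d = 0.09468 m³/s.
20.3 µg/L = 0.0203 mg/L.
After complete mixing, C₀ = (0.09468·5.44 + 0.61·0.0203) / 0.7047 = 0.7485 mg/L.
Travel time t = 1.5e+04 m / 0.12 m/s = 1.25e+05 s = 1.447 d.
C = 0.7485·exp(−0.039·1.447) = 0.7485·0.9451 = 0.7074 mg/L.

0.707 mg/L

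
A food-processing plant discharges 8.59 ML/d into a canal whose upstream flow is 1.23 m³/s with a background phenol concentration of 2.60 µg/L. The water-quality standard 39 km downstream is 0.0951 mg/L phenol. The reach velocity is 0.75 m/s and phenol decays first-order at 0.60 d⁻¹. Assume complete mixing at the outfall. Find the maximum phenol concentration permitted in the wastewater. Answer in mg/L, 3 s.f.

8.59 ML/d = 0.09942 m³/s.
2.60 µg/L = 0.0026 mg/L.
Travel time to the compliance point: t = 3.9e+04/0.75 = 5.2e+04 s = 0.6019 d; decay factor exp(−0.60·0.6019) = 0.6969.
So the concentration just after mixing may be at most 0.0951/0.6969 = 0.1365 mg/L.
Mass balance: 0.1365·1.329 = 0.09942·Cₑ + 1.23·0.0026.
Cₑ = (0.1814 − 0.003198) / 0.09942 = 1.793 mg/L.

1.79 mg/L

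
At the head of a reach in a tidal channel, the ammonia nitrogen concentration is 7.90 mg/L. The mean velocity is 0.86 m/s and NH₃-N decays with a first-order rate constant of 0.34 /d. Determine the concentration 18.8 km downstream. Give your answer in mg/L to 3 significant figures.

7.25 mg/L

Travel time t = 18.8 km / 0.86 m/s = 1.88e+04/0.86 = 2.186e+04 s = 0.253 d.
First-order decay: C = 7.90·exp(−0.34·0.253) = 7.90·0.9176 = 7.249 mg/L.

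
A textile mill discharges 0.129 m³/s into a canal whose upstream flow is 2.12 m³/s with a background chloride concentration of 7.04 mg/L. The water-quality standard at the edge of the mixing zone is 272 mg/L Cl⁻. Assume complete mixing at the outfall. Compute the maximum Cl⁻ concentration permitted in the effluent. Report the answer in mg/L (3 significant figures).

Mass balance: 272·2.249 = 0.129·Cₑ + 2.12·7.04.
Cₑ = (611.7 − 14.92) / 0.129 = 4626 mg/L.

4630 mg/L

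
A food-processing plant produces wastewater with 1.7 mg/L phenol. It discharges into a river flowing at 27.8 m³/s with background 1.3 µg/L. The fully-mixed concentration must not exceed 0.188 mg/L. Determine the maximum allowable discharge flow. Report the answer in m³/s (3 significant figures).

1.3 µg/L = 0.0013 mg/L.
Mass balance at complete mixing: C_std·(Q_w + Q_r) = Q_w·C_e + Q_r·C_b.
Rearranging, Q_w = Q_r·(C_std − C_b)/(C_e − C_std) = 27.8·(0.188 − 0.0013) / (1.7 − 0.188) = 3.433 m³/s.

3.43 m³/s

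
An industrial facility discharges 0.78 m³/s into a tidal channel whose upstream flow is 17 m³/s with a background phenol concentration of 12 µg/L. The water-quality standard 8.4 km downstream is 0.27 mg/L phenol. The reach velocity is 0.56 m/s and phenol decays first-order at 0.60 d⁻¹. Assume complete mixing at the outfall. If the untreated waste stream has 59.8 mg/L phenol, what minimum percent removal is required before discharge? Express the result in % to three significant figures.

12 µg/L = 0.012 mg/L.
Travel time to the compliance point: t = 8400/0.56 = 1.5e+04 s = 0.1736 d; decay factor exp(−0.60·0.1736) = 0.9011.
So the concentration just after mixing may be at most 0.27/0.9011 = 0.2996 mg/L.
Mass balance: 0.2996·17.78 = 0.78·Cₑ + 17·0.012.
Cₑ = (5.328 − 0.204) / 0.78 = 6.569 mg/L.
Required removal = 1 − 6.569/59.8 = 89.02 %.

89.0 %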